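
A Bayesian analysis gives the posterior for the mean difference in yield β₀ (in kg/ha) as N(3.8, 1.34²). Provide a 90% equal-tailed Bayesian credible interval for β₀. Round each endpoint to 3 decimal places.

[1.596, 6.004]

The posterior is symmetric, so the 90% equal-tailed interval is β₀ = 3.8 ± z·1.34 with z = 1.645.
Half-width: 1.645 × 1.34 = 2.204.
3.8 − 2.204 = 1.596; 3.8 + 2.204 = 6.004.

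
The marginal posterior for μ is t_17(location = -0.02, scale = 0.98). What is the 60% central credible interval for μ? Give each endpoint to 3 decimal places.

The t_17 distribution is symmetric; the 60% interval is -0.02 ± t·0.98 with t_{0.8,17} = 0.863.
Half-width: 0.863 × 0.98 = 0.846.
-0.02 − 0.846 = -0.866; -0.02 + 0.846 = 0.826.

[-0.866, 0.826]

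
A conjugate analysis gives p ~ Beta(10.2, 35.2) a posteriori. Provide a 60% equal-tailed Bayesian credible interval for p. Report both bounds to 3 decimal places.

[0.172, 0.275]

Posterior: Beta(10.2, 35.2).
Equal-tailed 60% interval: the 0.2 and 0.8 quantiles of Beta(10.2, 35.2).
Posterior mean ≈ 0.225, SD ≈ 0.061; a Normal approximation gives roughly [0.173, 0.276].
Exact: F⁻¹(0.2) = 0.172; F⁻¹(0.8) = 0.275.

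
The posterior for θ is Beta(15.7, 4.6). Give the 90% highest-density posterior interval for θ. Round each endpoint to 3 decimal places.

[0.631, 0.921]

The posterior is unimodal and skewed, so the HPD interval has equal density at both endpoints and is the shortest 90% interval.
Solving f(0.631) = f(0.921) with F(0.921) − F(0.631) = 0.90 gives [0.631, 0.921].
For comparison, the equal-tailed interval is [0.610, 0.906]; the HPD is narrower and shifted toward the mode.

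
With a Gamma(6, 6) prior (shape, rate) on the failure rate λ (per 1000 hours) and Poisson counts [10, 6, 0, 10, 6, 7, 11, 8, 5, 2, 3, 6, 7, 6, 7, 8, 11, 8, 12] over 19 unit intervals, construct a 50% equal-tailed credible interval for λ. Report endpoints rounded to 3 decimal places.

[5.235, 5.870]

Posterior: Gamma(6+133, 6+19) = Gamma(139, 25) (shape, rate).
Equal-tailed 50% interval: Gamma(139, 25) quantiles at 0.25 and 0.75.
Posterior mean ≈ 5.560, SD ≈ 0.472; a Normal approximation gives roughly [5.242, 5.878].
Exact: lower = 5.235; upper = 5.870.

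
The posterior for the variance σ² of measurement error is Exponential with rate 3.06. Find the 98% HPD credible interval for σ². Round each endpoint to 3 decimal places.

[0.000, 1.278]

The exponential density is strictly decreasing on [0, ∞), so the HPD interval is anchored at 0: [0, q] with P(σ² ≤ q) = 0.98.
q = −ln(1 − 0.98) / 3.06 = 3.9120 / 3.06 = 1.278.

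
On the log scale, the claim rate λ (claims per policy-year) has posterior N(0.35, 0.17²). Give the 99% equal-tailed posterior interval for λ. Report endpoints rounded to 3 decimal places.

On the log scale the 99% interval is 0.35 ± 2.576 × 0.17 = [-0.0879, 0.7879].
Exponentiate: [e^-0.0879, e^0.7879] = [0.916, 2.199].

[0.916, 2.199]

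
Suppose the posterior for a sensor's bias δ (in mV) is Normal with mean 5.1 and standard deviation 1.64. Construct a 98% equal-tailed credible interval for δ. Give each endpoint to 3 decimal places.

The posterior is symmetric, so the 98% equal-tailed interval is δ = 5.1 ± z·1.64 with z = 2.326.
Half-width: 2.326 × 1.64 = 3.815.
5.1 − 3.815 = 1.285; 5.1 + 3.815 = 8.915.

[1.285, 8.915]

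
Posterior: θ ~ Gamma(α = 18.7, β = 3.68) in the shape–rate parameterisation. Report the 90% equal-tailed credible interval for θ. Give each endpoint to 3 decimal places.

Posterior: Gamma(shape 18.7, rate 3.68).
Equal-tailed 90% interval: Gamma(18.7, 3.68) quantiles at 0.05 and 0.95.
Posterior mean ≈ 5.082, SD ≈ 1.175; a Normal approximation gives roughly [3.149, 7.014].
Exact: lower = 3.315; upper = 7.156.

[3.315, 7.156]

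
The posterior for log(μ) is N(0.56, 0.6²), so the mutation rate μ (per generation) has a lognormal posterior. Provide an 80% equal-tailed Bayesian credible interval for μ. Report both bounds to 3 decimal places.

On the log scale the 80% interval is 0.56 ± 1.282 × 0.6 = [-0.2089, 1.3289].
Exponentiate: [e^-0.2089, e^1.3289] = [0.811, 3.777].

[0.811, 3.777]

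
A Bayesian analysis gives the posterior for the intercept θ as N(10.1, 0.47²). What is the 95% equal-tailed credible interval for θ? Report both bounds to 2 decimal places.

The posterior is symmetric, so the 95% equal-tailed interval is θ = 10.1 ± z·0.47 with z = 1.960.
Half-width: 1.960 × 0.47 = 0.92.
10.1 − 0.92 = 9.18; 10.1 + 0.92 = 11.02.

[9.18, 11.02]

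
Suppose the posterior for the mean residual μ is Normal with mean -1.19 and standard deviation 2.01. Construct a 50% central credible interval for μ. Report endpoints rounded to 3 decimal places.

[-2.546, 0.166]

The posterior is symmetric, so the 50% equal-tailed interval is μ = -1.19 ± z·2.01 with z = 0.674.
Half-width: 0.674 × 2.01 = 1.356.
-1.19 − 1.356 = -2.546; -1.19 + 1.356 = 0.166.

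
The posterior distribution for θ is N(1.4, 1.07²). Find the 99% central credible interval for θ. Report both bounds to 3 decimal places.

[-1.356, 4.156]

The posterior is symmetric, so the 99% equal-tailed interval is θ = 1.4 ± z·1.07 with z = 2.576.
Half-width: 2.576 × 1.07 = 2.756.
1.4 − 2.756 = -1.356; 1.4 + 2.756 = 4.156.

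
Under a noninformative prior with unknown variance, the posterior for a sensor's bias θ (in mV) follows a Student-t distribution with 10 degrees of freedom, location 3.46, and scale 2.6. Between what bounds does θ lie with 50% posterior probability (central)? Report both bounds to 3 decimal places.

The t_10 distribution is symmetric; the 50% interval is 3.46 ± t·2.6 with t_{0.75,10} = 0.700.
Half-width: 0.700 × 2.6 = 1.820.
3.46 − 1.820 = 1.640; 3.46 + 1.820 = 5.280.

[1.640, 5.280]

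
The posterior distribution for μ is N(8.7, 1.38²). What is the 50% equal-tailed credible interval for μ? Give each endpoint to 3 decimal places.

The posterior is symmetric, so the 50% equal-tailed interval is μ = 8.7 ± z·1.38 with z = 0.674.
Half-width: 0.674 × 1.38 = 0.931.
8.7 − 0.931 = 7.769; 8.7 + 0.931 = 9.631.

[7.769, 9.631]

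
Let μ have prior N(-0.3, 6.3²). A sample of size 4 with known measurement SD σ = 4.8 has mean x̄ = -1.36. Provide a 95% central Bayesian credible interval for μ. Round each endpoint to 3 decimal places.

[-5.621, 3.170]

Posterior precision = 1/6.3² + 4/4.8² = 0.0252 + 0.1736 = 0.1988, so posterior SD = 2.2428.
Posterior mean = (-0.3/6.3² + 4·-1.36/4.8²) / 0.1988 = -1.2257.
Interval: -1.2257 ± 1.960 × 2.2428 → [-5.621, 3.170].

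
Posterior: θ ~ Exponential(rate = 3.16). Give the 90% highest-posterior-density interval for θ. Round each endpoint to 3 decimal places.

[0.000, 0.729]

The exponential density is strictly decreasing on [0, ∞), so the HPD interval is anchored at 0: [0, q] with P(θ ≤ q) = 0.90.
q = −ln(1 − 0.90) / 3.16 = 2.3026 / 3.16 = 0.729.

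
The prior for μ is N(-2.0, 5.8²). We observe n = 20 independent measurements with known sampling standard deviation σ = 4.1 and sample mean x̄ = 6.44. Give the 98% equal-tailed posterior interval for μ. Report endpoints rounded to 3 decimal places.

[4.128, 8.341]

Posterior precision = 1/5.8² + 20/4.1² = 0.0297 + 1.1898 = 1.2195, so posterior SD = 0.9055.
Posterior mean = (-2.0/5.8² + 20·6.44/4.1²) / 1.2195 = 6.2343.
Interval: 6.2343 ± 2.326 × 0.9055 → [4.128, 8.341].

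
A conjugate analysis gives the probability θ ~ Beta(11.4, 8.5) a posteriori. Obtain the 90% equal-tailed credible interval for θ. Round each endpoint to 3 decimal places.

[0.390, 0.747]

Posterior: Beta(11.4, 8.5).
Equal-tailed 90% interval: the 0.05 and 0.95 quantiles of Beta(11.4, 8.5).
Posterior mean ≈ 0.573, SD ≈ 0.108; a Normal approximation gives roughly [0.395, 0.751].
Exact: F⁻¹(0.05) = 0.390; F⁻¹(0.95) = 0.747.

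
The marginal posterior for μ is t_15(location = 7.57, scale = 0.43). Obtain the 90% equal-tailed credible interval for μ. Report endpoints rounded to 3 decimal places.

[6.816, 8.324]

The t_15 distribution is symmetric; the 90% interval is 7.57 ± t·0.43 with t_{0.95,15} = 1.753.
Half-width: 1.753 × 0.43 = 0.754.
7.57 − 0.754 = 6.816; 7.57 + 0.754 = 8.324.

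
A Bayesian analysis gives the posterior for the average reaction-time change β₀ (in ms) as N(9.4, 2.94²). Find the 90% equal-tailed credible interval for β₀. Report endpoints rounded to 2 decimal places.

[4.56, 14.24]

The posterior is symmetric, so the 90% equal-tailed interval is β₀ = 9.4 ± z·2.94 with z = 1.645.
Half-width: 1.645 × 2.94 = 4.84.
9.4 − 4.84 = 4.56; 9.4 + 4.84 = 14.24.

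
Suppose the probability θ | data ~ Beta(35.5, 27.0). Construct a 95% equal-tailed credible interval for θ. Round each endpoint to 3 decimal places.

Posterior: Beta(35.5, 27.0).
Equal-tailed 95% interval: the 0.025 and 0.975 quantiles of Beta(35.5, 27.0).
Posterior mean ≈ 0.568, SD ≈ 0.062; a Normal approximation gives roughly [0.446, 0.690].
Exact: F⁻¹(0.025) = 0.445; F⁻¹(0.975) = 0.687.

[0.445, 0.687]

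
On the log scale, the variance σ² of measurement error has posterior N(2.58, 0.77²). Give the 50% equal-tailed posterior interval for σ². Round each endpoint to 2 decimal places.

On the log scale the 50% interval is 2.58 ± 0.674 × 0.77 = [2.0606, 3.0994].
Exponentiate: [e^2.0606, e^3.0994] = [7.85, 22.18].

[7.85, 22.18]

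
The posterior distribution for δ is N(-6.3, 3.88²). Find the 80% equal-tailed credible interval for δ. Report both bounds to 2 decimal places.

[-11.27, -1.33]

The posterior is symmetric, so the 80% equal-tailed interval is δ = -6.3 ± z·3.88 with z = 1.282.
Half-width: 1.282 × 3.88 = 4.97.
-6.3 − 4.97 = -11.27; -6.3 + 4.97 = -1.33.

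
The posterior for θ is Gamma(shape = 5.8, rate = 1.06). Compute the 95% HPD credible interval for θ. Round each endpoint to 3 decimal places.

[1.551, 9.982]

The posterior is unimodal and skewed, so the HPD interval has equal density at both endpoints and is the shortest 95% interval.
Solving f(1.551) = f(9.982) with F(9.982) − F(1.551) = 0.95 gives [1.551, 9.982].
For comparison, the equal-tailed interval is [1.965, 10.742]; the HPD is narrower and shifted toward the mode.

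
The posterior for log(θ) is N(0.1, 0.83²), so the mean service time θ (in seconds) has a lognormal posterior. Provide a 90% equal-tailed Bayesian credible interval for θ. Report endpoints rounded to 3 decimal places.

[0.282, 4.329]

On the log scale the 90% interval is 0.1 ± 1.645 × 0.83 = [-1.2652, 1.4652].
Exponentiate: [e^-1.2652, e^1.4652] = [0.282, 4.329].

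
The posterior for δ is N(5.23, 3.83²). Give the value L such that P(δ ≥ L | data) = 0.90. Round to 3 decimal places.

Need L with P(δ ≥ L) = 0.90: L = 5.23 − z_{0.1}·3.83.
z = 1.282; L = 5.23 − 1.282 × 3.83 = 0.322.

0.322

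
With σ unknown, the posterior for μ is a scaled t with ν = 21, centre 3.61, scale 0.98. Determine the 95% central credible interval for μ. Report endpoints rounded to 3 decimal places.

The t_21 distribution is symmetric; the 95% interval is 3.61 ± t·0.98 with t_{0.975,21} = 2.080.
Half-width: 2.080 × 0.98 = 2.038.
3.61 − 2.038 = 1.572; 3.61 + 2.038 = 5.648.

[1.572, 5.648]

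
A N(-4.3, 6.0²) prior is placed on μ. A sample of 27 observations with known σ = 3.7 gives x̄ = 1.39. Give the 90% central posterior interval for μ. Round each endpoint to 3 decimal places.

[0.148, 2.474]

Posterior precision = 1/6.0² + 27/3.7² = 0.0278 + 1.9722 = 2.0000, so posterior SD = 0.7071.
Posterior mean = (-4.3/6.0² + 27·1.39/3.7²) / 2.0000 = 1.3110.
Interval: 1.3110 ± 1.645 × 0.7071 → [0.148, 2.474].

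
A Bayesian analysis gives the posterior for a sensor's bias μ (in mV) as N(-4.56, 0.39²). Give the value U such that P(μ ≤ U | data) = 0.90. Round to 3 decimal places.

-4.060

Need U with P(μ ≤ U) = 0.90: U = -4.56 + z_{0.1}·0.39.
z = 1.282; U = -4.56 + 1.282 × 0.39 = -4.060.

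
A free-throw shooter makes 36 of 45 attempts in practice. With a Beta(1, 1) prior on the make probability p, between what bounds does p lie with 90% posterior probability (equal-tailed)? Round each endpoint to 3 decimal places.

[0.683, 0.877]

Posterior: Beta(1+36, 1+9) = Beta(37, 10).
Equal-tailed 90% interval: the 0.05 and 0.95 quantiles of Beta(37, 10).
Posterior mean ≈ 0.787, SD ≈ 0.059; a Normal approximation gives roughly [0.690, 0.884].
Exact: F⁻¹(0.05) = 0.683; F⁻¹(0.95) = 0.877.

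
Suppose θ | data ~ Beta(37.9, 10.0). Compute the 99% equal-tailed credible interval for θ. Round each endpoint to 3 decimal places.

[0.622, 0.916]

Posterior: Beta(37.9, 10.0).
Equal-tailed 99% interval: the 0.005 and 0.995 quantiles of Beta(37.9, 10.0).
Posterior mean ≈ 0.791, SD ≈ 0.058; a Normal approximation gives roughly [0.642, 0.941].
Exact: F⁻¹(0.005) = 0.622; F⁻¹(0.995) = 0.916.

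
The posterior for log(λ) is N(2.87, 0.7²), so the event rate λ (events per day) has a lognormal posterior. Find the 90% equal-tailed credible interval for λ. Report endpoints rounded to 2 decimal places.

[5.58, 55.78]

On the log scale the 90% interval is 2.87 ± 1.645 × 0.7 = [1.7186, 4.0214].
Exponentiate: [e^1.7186, e^4.0214] = [5.58, 55.78].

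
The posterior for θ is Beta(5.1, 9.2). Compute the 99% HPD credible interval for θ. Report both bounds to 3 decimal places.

[0.086, 0.674]

The posterior is unimodal and skewed, so the HPD interval has equal density at both endpoints and is the shortest 99% interval.
Solving f(0.086) = f(0.674) with F(0.674) − F(0.086) = 0.99 gives [0.086, 0.674].
For comparison, the equal-tailed interval is [0.096, 0.688]; the HPD is narrower and shifted toward the mode.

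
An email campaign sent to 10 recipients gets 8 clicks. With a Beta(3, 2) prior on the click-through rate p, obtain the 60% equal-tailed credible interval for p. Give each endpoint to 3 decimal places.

Posterior: Beta(3+8, 2+2) = Beta(11, 4).
Equal-tailed 60% interval: the 0.2 and 0.8 quantiles of Beta(11, 4).
Posterior mean ≈ 0.733, SD ≈ 0.111; a Normal approximation gives roughly [0.640, 0.826].
Exact: F⁻¹(0.2) = 0.641; F⁻¹(0.8) = 0.831.

[0.641, 0.831]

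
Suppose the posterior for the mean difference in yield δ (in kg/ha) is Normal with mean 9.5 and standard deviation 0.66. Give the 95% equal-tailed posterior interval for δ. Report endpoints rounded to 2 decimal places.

[8.21, 10.79]

The posterior is symmetric, so the 95% equal-tailed interval is δ = 9.5 ± z·0.66 with z = 1.960.
Half-width: 1.960 × 0.66 = 1.29.
9.5 − 1.29 = 8.21; 9.5 + 1.29 = 10.79.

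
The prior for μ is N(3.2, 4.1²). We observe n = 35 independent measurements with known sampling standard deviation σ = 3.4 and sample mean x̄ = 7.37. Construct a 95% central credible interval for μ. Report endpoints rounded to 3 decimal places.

Posterior precision = 1/4.1² + 35/3.4² = 0.0595 + 3.0277 = 3.0872, so posterior SD = 0.5691.
Posterior mean = (3.2/4.1² + 35·7.37/3.4²) / 3.0872 = 7.2896.
Interval: 7.2896 ± 1.960 × 0.5691 → [6.174, 8.405].

[6.174, 8.405]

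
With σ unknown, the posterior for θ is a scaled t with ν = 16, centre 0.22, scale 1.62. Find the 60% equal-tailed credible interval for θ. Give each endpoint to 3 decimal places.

The t_16 distribution is symmetric; the 60% interval is 0.22 ± t·1.62 with t_{0.8,16} = 0.865.
Half-width: 0.865 × 1.62 = 1.401.
0.22 − 1.401 = -1.181; 0.22 + 1.401 = 1.621.

[-1.181, 1.621]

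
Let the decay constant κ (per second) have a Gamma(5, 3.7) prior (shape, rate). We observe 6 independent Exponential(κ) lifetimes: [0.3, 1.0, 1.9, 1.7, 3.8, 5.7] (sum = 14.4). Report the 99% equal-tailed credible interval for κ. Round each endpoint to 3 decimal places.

Posterior: Gamma(5+6, 3.7+14.4) = Gamma(11, 18.1) (shape, rate).
Equal-tailed 99% interval: Gamma(11, 18.1) quantiles at 0.005 and 0.995.
Posterior mean ≈ 0.608, SD ≈ 0.183; a Normal approximation gives roughly [0.136, 1.080].
Exact: lower = 0.239; upper = 1.182.

[0.239, 1.182]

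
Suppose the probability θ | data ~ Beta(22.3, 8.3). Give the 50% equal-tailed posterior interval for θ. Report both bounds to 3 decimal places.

Posterior: Beta(22.3, 8.3).
Equal-tailed 50% interval: the 0.25 and 0.75 quantiles of Beta(22.3, 8.3).
Posterior mean ≈ 0.729, SD ≈ 0.079; a Normal approximation gives roughly [0.675, 0.782].
Exact: F⁻¹(0.25) = 0.677; F⁻¹(0.75) = 0.786.

[0.677, 0.786]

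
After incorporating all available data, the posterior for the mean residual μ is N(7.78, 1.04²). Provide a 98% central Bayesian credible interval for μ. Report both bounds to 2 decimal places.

[5.36, 10.20]

The posterior is symmetric, so the 98% equal-tailed interval is μ = 7.78 ± z·1.04 with z = 2.326.
Half-width: 2.326 × 1.04 = 2.42.
7.78 − 2.42 = 5.36; 7.78 + 2.42 = 10.20.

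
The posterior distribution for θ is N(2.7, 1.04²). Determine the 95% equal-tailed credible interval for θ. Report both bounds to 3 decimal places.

The posterior is symmetric, so the 95% equal-tailed interval is θ = 2.7 ± z·1.04 with z = 1.960.
Half-width: 1.960 × 1.04 = 2.038.
2.7 − 2.038 = 0.662; 2.7 + 2.038 = 4.738.

[0.662, 4.738]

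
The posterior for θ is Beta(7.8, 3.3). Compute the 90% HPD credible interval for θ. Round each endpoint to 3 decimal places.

The posterior is unimodal and skewed, so the HPD interval has equal density at both endpoints and is the shortest 90% interval.
Solving f(0.497) = f(0.918) with F(0.918) − F(0.497) = 0.90 gives [0.497, 0.918].
For comparison, the equal-tailed interval is [0.466, 0.896]; the HPD is narrower and shifted toward the mode.

[0.497, 0.918]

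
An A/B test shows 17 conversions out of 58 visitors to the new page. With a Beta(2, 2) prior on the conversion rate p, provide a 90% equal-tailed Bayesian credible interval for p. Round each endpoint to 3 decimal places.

Posterior: Beta(2+17, 2+41) = Beta(19, 43).
Equal-tailed 90% interval: the 0.05 and 0.95 quantiles of Beta(19, 43).
Posterior mean ≈ 0.306, SD ≈ 0.058; a Normal approximation gives roughly [0.211, 0.402].
Exact: F⁻¹(0.05) = 0.215; F⁻¹(0.95) = 0.406.

[0.215, 0.406]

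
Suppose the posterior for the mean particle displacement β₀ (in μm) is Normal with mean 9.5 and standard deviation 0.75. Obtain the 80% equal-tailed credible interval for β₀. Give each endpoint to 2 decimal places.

The posterior is symmetric, so the 80% equal-tailed interval is β₀ = 9.5 ± z·0.75 with z = 1.282.
Half-width: 1.282 × 0.75 = 0.96.
9.5 − 0.96 = 8.54; 9.5 + 0.96 = 10.46.

[8.54, 10.46]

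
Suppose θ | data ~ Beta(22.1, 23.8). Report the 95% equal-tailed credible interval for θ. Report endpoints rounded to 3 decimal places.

[0.340, 0.625]

Posterior: Beta(22.1, 23.8).
Equal-tailed 95% interval: the 0.025 and 0.975 quantiles of Beta(22.1, 23.8).
Posterior mean ≈ 0.481, SD ≈ 0.073; a Normal approximation gives roughly [0.338, 0.624].
Exact: F⁻¹(0.025) = 0.340; F⁻¹(0.975) = 0.625.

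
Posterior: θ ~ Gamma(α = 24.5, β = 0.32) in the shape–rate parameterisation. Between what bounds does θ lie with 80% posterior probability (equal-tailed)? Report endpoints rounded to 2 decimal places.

[57.53, 96.93]

Posterior: Gamma(shape 24.5, rate 0.32).
Equal-tailed 80% interval: Gamma(24.5, 0.32) quantiles at 0.1 and 0.9.
Posterior mean ≈ 76.56, SD ≈ 15.47; a Normal approximation gives roughly [56.74, 96.39].
Exact: lower = 57.53; upper = 96.93.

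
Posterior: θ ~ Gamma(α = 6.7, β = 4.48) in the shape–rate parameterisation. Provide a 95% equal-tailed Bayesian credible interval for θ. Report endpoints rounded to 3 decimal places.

Posterior: Gamma(shape 6.7, rate 4.48).
Equal-tailed 95% interval: Gamma(6.7, 4.48) quantiles at 0.025 and 0.975.
Posterior mean ≈ 1.496, SD ≈ 0.578; a Normal approximation gives roughly [0.363, 2.628].
Exact: lower = 0.586; upper = 2.823.

[0.586, 2.823]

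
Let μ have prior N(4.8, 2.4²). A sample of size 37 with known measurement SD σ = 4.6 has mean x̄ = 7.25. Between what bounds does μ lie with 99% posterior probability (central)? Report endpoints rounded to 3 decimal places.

[5.171, 8.887]

Posterior precision = 1/2.4² + 37/4.6² = 0.1736 + 1.7486 = 1.9222, so posterior SD = 0.7213.
Posterior mean = (4.8/2.4² + 37·7.25/4.6²) / 1.9222 = 7.0287.
Interval: 7.0287 ± 2.576 × 0.7213 → [5.171, 8.887].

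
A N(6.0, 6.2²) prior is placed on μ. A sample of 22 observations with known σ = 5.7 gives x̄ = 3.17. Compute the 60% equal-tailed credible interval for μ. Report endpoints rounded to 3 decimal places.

[2.271, 4.278]

Posterior precision = 1/6.2² + 22/5.7² = 0.0260 + 0.6771 = 0.7031, so posterior SD = 1.1926.
Posterior mean = (6.0/6.2² + 22·3.17/5.7²) / 0.7031 = 3.2747.
Interval: 3.2747 ± 0.842 × 1.1926 → [2.271, 4.278].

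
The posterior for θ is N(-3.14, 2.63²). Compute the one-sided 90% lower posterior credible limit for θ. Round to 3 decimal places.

-6.510

Need L with P(θ ≥ L) = 0.90: L = -3.14 − z_{0.1}·2.63.
z = 1.282; L = -3.14 − 1.282 × 2.63 = -6.510.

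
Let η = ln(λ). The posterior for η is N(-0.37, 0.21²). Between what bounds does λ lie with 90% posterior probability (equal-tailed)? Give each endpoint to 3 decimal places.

[0.489, 0.976]

On the log scale the 90% interval is -0.37 ± 1.645 × 0.21 = [-0.7154, -0.0246].
Exponentiate: [e^-0.7154, e^-0.0246] = [0.489, 0.976].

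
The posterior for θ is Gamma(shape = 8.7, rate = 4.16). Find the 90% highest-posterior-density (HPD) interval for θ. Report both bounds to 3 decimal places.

The posterior is unimodal and skewed, so the HPD interval has equal density at both endpoints and is the shortest 90% interval.
Solving f(0.951) = f(3.192) with F(3.192) − F(0.951) = 0.90 gives [0.951, 3.192].
For comparison, the equal-tailed interval is [1.077, 3.378]; the HPD is narrower and shifted toward the mode.

[0.951, 3.192]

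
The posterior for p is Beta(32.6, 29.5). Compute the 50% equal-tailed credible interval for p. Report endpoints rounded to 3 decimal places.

[0.482, 0.568]

Posterior: Beta(32.6, 29.5).
Equal-tailed 50% interval: the 0.25 and 0.75 quantiles of Beta(32.6, 29.5).
Posterior mean ≈ 0.525, SD ≈ 0.063; a Normal approximation gives roughly [0.483, 0.567].
Exact: F⁻¹(0.25) = 0.482; F⁻¹(0.75) = 0.568.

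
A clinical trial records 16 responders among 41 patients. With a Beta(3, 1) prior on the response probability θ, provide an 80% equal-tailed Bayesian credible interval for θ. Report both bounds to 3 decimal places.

[0.329, 0.517]

Posterior: Beta(3+16, 1+25) = Beta(19, 26).
Equal-tailed 80% interval: the 0.1 and 0.9 quantiles of Beta(19, 26).
Posterior mean ≈ 0.422, SD ≈ 0.073; a Normal approximation gives roughly [0.329, 0.516].
Exact: F⁻¹(0.1) = 0.329; F⁻¹(0.9) = 0.517.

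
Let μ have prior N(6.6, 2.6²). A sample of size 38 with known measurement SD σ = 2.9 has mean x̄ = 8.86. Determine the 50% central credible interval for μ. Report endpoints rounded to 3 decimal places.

[8.476, 9.101]

Posterior precision = 1/2.6² + 38/2.9² = 0.1479 + 4.5184 = 4.6664, so posterior SD = 0.4629.
Posterior mean = (6.6/2.6² + 38·8.86/2.9²) / 4.6664 = 8.7884.
Interval: 8.7884 ± 0.674 × 0.4629 → [8.476, 9.101].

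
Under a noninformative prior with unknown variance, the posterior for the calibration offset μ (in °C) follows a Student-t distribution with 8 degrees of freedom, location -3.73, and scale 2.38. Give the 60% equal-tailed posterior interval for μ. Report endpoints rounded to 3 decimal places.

The t_8 distribution is symmetric; the 60% interval is -3.73 ± t·2.38 with t_{0.8,8} = 0.889.
Half-width: 0.889 × 2.38 = 2.116.
-3.73 − 2.116 = -5.846; -3.73 + 2.116 = -1.614.

[-5.846, -1.614]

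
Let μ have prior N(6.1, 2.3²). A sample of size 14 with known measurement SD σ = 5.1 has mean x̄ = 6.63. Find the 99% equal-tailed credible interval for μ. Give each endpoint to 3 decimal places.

[3.472, 9.513]

Posterior precision = 1/2.3² + 14/5.1² = 0.1890 + 0.5383 = 0.7273, so posterior SD = 1.1726.
Posterior mean = (6.1/2.3² + 14·6.63/5.1²) / 0.7273 = 6.4922.
Interval: 6.4922 ± 2.576 × 1.1726 → [3.472, 9.513].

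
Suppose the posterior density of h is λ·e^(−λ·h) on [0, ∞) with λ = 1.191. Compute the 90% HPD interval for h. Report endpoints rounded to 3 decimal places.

[0.000, 1.933]

The exponential density is strictly decreasing on [0, ∞), so the HPD interval is anchored at 0: [0, q] with P(h ≤ q) = 0.90.
q = −ln(1 − 0.90) / 1.191 = 2.3026 / 1.191 = 1.933.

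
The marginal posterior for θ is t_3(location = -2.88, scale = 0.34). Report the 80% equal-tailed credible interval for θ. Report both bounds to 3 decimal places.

The t_3 distribution is symmetric; the 80% interval is -2.88 ± t·0.34 with t_{0.9,3} = 1.638.
Half-width: 1.638 × 0.34 = 0.557.
-2.88 − 0.557 = -3.437; -2.88 + 0.557 = -2.323.

[-3.437, -2.323]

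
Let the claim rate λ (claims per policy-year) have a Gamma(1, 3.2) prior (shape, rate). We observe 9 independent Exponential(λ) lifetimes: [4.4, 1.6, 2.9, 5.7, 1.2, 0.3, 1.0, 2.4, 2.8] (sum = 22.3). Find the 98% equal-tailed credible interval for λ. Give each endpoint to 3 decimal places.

Posterior: Gamma(1+9, 3.2+22.3) = Gamma(10, 25.5) (shape, rate).
Equal-tailed 98% interval: Gamma(10, 25.5) quantiles at 0.01 and 0.99.
Posterior mean ≈ 0.392, SD ≈ 0.124; a Normal approximation gives roughly [0.104, 0.681].
Exact: lower = 0.162; upper = 0.737.

[0.162, 0.737]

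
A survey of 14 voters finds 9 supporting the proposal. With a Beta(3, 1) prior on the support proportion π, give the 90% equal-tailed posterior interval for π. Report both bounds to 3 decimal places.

[0.478, 0.834]

Posterior: Beta(3+9, 1+5) = Beta(12, 6).
Equal-tailed 90% interval: the 0.05 and 0.95 quantiles of Beta(12, 6).
Posterior mean ≈ 0.667, SD ≈ 0.108; a Normal approximation gives roughly [0.489, 0.845].
Exact: F⁻¹(0.05) = 0.478; F⁻¹(0.95) = 0.834.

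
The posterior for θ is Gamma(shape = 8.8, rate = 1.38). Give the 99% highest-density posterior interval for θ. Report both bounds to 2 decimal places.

The posterior is unimodal and skewed, so the HPD interval has equal density at both endpoints and is the shortest 99% interval.
Solving f(1.88) = f(12.67) with F(12.67) − F(1.88) = 0.99 gives [1.88, 12.67].
For comparison, the equal-tailed interval is [2.19, 13.25]; the HPD is narrower and shifted toward the mode.

[1.88, 12.67]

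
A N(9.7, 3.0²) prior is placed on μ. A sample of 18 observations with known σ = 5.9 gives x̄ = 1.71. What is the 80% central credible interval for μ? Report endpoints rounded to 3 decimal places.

[1.506, 4.740]

Posterior precision = 1/3.0² + 18/5.9² = 0.1111 + 0.5171 = 0.6282, so posterior SD = 1.2617.
Posterior mean = (9.7/3.0² + 18·1.71/5.9²) / 0.6282 = 3.1232.
Interval: 3.1232 ± 1.282 × 1.2617 → [1.506, 4.740].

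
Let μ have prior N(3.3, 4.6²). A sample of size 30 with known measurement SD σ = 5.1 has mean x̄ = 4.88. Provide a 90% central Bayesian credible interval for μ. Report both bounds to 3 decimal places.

[3.317, 6.319]

Posterior precision = 1/4.6² + 30/5.1² = 0.0473 + 1.1534 = 1.2007, so posterior SD = 0.9126.
Posterior mean = (3.3/4.6² + 30·4.88/5.1²) / 1.2007 = 4.8178.
Interval: 4.8178 ± 1.645 × 0.9126 → [3.317, 6.319].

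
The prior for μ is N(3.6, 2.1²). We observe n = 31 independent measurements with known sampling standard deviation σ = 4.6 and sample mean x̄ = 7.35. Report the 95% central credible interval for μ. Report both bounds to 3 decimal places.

[5.341, 8.354]

Posterior precision = 1/2.1² + 31/4.6² = 0.2268 + 1.4650 = 1.6918, so posterior SD = 0.7688.
Posterior mean = (3.6/2.1² + 31·7.35/4.6²) / 1.6918 = 6.8474.
Interval: 6.8474 ± 1.960 × 0.7688 → [5.341, 8.354].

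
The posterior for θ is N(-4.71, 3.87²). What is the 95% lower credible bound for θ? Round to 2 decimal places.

Need L with P(θ ≥ L) = 0.95: L = -4.71 − z_{0.05}·3.87.
z = 1.645; L = -4.71 − 1.645 × 3.87 = -11.08.

-11.08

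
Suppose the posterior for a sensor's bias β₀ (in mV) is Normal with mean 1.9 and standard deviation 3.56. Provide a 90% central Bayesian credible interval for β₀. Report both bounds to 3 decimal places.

[-3.956, 7.756]

The posterior is symmetric, so the 90% equal-tailed interval is β₀ = 1.9 ± z·3.56 with z = 1.645.
Half-width: 1.645 × 3.56 = 5.856.
1.9 − 5.856 = -3.956; 1.9 + 5.856 = 7.756.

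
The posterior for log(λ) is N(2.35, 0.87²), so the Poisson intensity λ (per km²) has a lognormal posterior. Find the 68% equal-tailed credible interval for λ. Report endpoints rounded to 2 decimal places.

On the log scale the 68% interval is 2.35 ± 0.994 × 0.87 = [1.4848, 3.2152].
Exponentiate: [e^1.4848, e^3.2152] = [4.41, 24.91].

[4.41, 24.91]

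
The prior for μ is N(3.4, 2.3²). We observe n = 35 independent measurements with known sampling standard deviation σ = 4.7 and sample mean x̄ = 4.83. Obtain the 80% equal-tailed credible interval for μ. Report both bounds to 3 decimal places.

[3.715, 5.640]

Posterior precision = 1/2.3² + 35/4.7² = 0.1890 + 1.5844 = 1.7735, so posterior SD = 0.7509.
Posterior mean = (3.4/2.3² + 35·4.83/4.7²) / 1.7735 = 4.6776.
Interval: 4.6776 ± 1.282 × 0.7509 → [3.715, 5.640].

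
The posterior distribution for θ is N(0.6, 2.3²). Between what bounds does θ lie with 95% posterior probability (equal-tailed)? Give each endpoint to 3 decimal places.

[-3.908, 5.108]

The posterior is symmetric, so the 95% equal-tailed interval is θ = 0.6 ± z·2.3 with z = 1.960.
Half-width: 1.960 × 2.3 = 4.508.
0.6 − 4.508 = -3.908; 0.6 + 4.508 = 5.108.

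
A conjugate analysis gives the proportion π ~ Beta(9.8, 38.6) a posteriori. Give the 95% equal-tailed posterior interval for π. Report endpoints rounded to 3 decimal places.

[0.103, 0.325]

Posterior: Beta(9.8, 38.6).
Equal-tailed 95% interval: the 0.025 and 0.975 quantiles of Beta(9.8, 38.6).
Posterior mean ≈ 0.202, SD ≈ 0.057; a Normal approximation gives roughly [0.090, 0.315].
Exact: F⁻¹(0.025) = 0.103; F⁻¹(0.975) = 0.325.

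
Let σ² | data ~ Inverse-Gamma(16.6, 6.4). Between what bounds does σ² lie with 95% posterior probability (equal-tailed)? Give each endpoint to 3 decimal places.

[0.251, 0.667]

Inverse-Gamma(16.6, 6.4) quantiles: F⁻¹(0.025) and F⁻¹(0.975).
Equivalently, 1/σ² ~ Gamma(16.6, rate = 6.4); invert its 0.975 and 0.025 quantiles.
Posterior mean ≈ 0.410, SD ≈ 0.107; a Normal approximation gives roughly [0.200, 0.621].
Exact: lower = 0.251; upper = 0.667.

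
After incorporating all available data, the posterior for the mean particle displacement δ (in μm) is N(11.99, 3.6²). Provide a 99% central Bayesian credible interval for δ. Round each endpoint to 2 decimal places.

[2.72, 21.26]

The posterior is symmetric, so the 99% equal-tailed interval is δ = 11.99 ± z·3.6 with z = 2.576.
Half-width: 2.576 × 3.6 = 9.27.
11.99 − 9.27 = 2.72; 11.99 + 9.27 = 21.26.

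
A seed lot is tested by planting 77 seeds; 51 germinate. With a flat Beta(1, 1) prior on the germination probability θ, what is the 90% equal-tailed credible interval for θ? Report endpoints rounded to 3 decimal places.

[0.569, 0.743]

Posterior: Beta(1+51, 1+26) = Beta(52, 27).
Equal-tailed 90% interval: the 0.05 and 0.95 quantiles of Beta(52, 27).
Posterior mean ≈ 0.658, SD ≈ 0.053; a Normal approximation gives roughly [0.571, 0.745].
Exact: F⁻¹(0.05) = 0.569; F⁻¹(0.95) = 0.743.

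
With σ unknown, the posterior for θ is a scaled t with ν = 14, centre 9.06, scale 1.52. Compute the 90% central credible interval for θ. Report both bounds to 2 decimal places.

The t_14 distribution is symmetric; the 90% interval is 9.06 ± t·1.52 with t_{0.95,14} = 1.761.
Half-width: 1.761 × 1.52 = 2.68.
9.06 − 2.68 = 6.38; 9.06 + 2.68 = 11.74.

[6.38, 11.74]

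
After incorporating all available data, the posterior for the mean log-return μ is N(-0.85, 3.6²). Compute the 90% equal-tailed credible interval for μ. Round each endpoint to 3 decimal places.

The posterior is symmetric, so the 90% equal-tailed interval is μ = -0.85 ± z·3.6 with z = 1.645.
Half-width: 1.645 × 3.6 = 5.921.
-0.85 − 5.921 = -6.771; -0.85 + 5.921 = 5.071.

[-6.771, 5.071]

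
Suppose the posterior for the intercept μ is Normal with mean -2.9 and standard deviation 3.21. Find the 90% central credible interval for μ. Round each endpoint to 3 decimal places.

[-8.180, 2.380]

The posterior is symmetric, so the 90% equal-tailed interval is μ = -2.9 ± z·3.21 with z = 1.645.
Half-width: 1.645 × 3.21 = 5.280.
-2.9 − 5.280 = -8.180; -2.9 + 5.280 = 2.380.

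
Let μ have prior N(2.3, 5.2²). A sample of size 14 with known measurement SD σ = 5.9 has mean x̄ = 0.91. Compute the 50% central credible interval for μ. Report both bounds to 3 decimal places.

Posterior precision = 1/5.2² + 14/5.9² = 0.0370 + 0.4022 = 0.4392, so posterior SD = 1.5090.
Posterior mean = (2.3/5.2² + 14·0.91/5.9²) / 0.4392 = 1.0271.
Interval: 1.0271 ± 0.674 × 1.5090 → [0.009, 2.045].

[0.009, 2.045]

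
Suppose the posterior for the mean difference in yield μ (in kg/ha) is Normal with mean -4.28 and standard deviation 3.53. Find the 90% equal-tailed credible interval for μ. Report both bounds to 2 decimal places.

[-10.09, 1.53]

The posterior is symmetric, so the 90% equal-tailed interval is μ = -4.28 ± z·3.53 with z = 1.645.
Half-width: 1.645 × 3.53 = 5.81.
-4.28 − 5.81 = -10.09; -4.28 + 5.81 = 1.53.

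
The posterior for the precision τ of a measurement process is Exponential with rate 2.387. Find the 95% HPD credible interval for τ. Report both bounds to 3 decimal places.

The exponential density is strictly decreasing on [0, ∞), so the HPD interval is anchored at 0: [0, q] with P(τ ≤ q) = 0.95.
q = −ln(1 − 0.95) / 2.387 = 2.9957 / 2.387 = 1.255.

[0.000, 1.255]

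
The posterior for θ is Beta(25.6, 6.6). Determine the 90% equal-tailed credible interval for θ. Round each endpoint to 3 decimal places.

[0.670, 0.899]

Posterior: Beta(25.6, 6.6).
Equal-tailed 90% interval: the 0.05 and 0.95 quantiles of Beta(25.6, 6.6).
Posterior mean ≈ 0.795, SD ≈ 0.070; a Normal approximation gives roughly [0.680, 0.910].
Exact: F⁻¹(0.05) = 0.670; F⁻¹(0.95) = 0.899.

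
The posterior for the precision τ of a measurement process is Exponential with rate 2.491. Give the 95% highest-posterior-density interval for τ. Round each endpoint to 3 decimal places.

The exponential density is strictly decreasing on [0, ∞), so the HPD interval is anchored at 0: [0, q] with P(τ ≤ q) = 0.95.
q = −ln(1 − 0.95) / 2.491 = 2.9957 / 2.491 = 1.203.

[0.000, 1.203]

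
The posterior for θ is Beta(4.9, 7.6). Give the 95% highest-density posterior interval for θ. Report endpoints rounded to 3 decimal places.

The posterior is unimodal and skewed, so the HPD interval has equal density at both endpoints and is the shortest 95% interval.
Solving f(0.143) = f(0.650) with F(0.650) − F(0.143) = 0.95 gives [0.143, 0.650].
For comparison, the equal-tailed interval is [0.153, 0.663]; the HPD is narrower and shifted toward the mode.

[0.143, 0.650]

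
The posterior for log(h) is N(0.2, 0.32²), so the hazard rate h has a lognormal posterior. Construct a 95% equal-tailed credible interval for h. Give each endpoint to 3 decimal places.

[0.652, 2.287]

On the log scale the 95% interval is 0.2 ± 1.960 × 0.32 = [-0.4272, 0.8272].
Exponentiate: [e^-0.4272, e^0.8272] = [0.652, 2.287].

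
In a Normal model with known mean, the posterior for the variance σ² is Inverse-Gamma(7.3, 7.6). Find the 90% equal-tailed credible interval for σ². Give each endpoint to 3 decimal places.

[0.621, 2.177]

Inverse-Gamma(7.3, 7.6) quantiles: F⁻¹(0.05) and F⁻¹(0.95).
Equivalently, 1/σ² ~ Gamma(7.3, rate = 7.6); invert its 0.95 and 0.05 quantiles.
Posterior mean ≈ 1.206, SD ≈ 0.524; a Normal approximation gives roughly [0.344, 2.068].
Exact: lower = 0.621; upper = 2.177.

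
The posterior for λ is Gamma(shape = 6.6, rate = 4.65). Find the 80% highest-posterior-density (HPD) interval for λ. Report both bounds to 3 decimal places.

[0.658, 1.993]

The posterior is unimodal and skewed, so the HPD interval has equal density at both endpoints and is the shortest 80% interval.
Solving f(0.658) = f(1.993) with F(1.993) − F(0.658) = 0.80 gives [0.658, 1.993].
For comparison, the equal-tailed interval is [0.773, 2.157]; the HPD is narrower and shifted toward the mode.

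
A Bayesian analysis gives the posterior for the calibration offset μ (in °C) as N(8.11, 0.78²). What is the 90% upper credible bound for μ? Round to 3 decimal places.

9.110

Need U with P(μ ≤ U) = 0.90: U = 8.11 + z_{0.1}·0.78.
z = 1.282; U = 8.11 + 1.282 × 0.78 = 9.110.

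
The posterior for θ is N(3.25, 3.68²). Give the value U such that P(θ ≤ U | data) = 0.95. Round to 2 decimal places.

Need U with P(θ ≤ U) = 0.95: U = 3.25 + z_{0.05}·3.68.
z = 1.645; U = 3.25 + 1.645 × 3.68 = 9.30.

9.30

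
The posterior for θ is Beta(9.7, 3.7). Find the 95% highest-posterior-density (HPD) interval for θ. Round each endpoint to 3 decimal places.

[0.494, 0.935]

The posterior is unimodal and skewed, so the HPD interval has equal density at both endpoints and is the shortest 95% interval.
Solving f(0.494) = f(0.935) with F(0.935) − F(0.494) = 0.95 gives [0.494, 0.935].
For comparison, the equal-tailed interval is [0.467, 0.918]; the HPD is narrower and shifted toward the mode.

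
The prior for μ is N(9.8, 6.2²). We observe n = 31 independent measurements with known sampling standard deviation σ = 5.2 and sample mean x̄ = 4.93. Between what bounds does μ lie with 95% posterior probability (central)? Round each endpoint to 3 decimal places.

Posterior precision = 1/6.2² + 31/5.2² = 0.0260 + 1.1464 = 1.1725, so posterior SD = 0.9235.
Posterior mean = (9.8/6.2² + 31·4.93/5.2²) / 1.1725 = 5.0381.
Interval: 5.0381 ± 1.960 × 0.9235 → [3.228, 6.848].

[3.228, 6.848]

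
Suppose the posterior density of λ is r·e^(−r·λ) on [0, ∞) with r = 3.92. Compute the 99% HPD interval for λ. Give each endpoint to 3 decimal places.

[0.000, 1.175]

The exponential density is strictly decreasing on [0, ∞), so the HPD interval is anchored at 0: [0, q] with P(λ ≤ q) = 0.99.
q = −ln(1 − 0.99) / 3.92 = 4.6052 / 3.92 = 1.175.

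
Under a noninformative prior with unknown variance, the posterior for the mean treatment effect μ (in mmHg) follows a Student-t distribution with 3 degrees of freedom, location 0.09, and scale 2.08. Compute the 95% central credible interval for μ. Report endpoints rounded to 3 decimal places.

The t_3 distribution is symmetric; the 95% interval is 0.09 ± t·2.08 with t_{0.975,3} = 3.182.
Half-width: 3.182 × 2.08 = 6.619.
0.09 − 6.619 = -6.529; 0.09 + 6.619 = 6.709.

[-6.529, 6.709]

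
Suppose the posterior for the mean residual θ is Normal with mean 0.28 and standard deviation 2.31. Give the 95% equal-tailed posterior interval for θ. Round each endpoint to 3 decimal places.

The posterior is symmetric, so the 95% equal-tailed interval is θ = 0.28 ± z·2.31 with z = 1.960.
Half-width: 1.960 × 2.31 = 4.528.
0.28 − 4.528 = -4.248; 0.28 + 4.528 = 4.808.

[-4.248, 4.808]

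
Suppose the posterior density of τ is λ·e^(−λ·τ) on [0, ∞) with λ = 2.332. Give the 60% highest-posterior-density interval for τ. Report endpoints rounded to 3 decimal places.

[0.000, 0.393]

The exponential density is strictly decreasing on [0, ∞), so the HPD interval is anchored at 0: [0, q] with P(τ ≤ q) = 0.60.
q = −ln(1 − 0.60) / 2.332 = 0.9163 / 2.332 = 0.393.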